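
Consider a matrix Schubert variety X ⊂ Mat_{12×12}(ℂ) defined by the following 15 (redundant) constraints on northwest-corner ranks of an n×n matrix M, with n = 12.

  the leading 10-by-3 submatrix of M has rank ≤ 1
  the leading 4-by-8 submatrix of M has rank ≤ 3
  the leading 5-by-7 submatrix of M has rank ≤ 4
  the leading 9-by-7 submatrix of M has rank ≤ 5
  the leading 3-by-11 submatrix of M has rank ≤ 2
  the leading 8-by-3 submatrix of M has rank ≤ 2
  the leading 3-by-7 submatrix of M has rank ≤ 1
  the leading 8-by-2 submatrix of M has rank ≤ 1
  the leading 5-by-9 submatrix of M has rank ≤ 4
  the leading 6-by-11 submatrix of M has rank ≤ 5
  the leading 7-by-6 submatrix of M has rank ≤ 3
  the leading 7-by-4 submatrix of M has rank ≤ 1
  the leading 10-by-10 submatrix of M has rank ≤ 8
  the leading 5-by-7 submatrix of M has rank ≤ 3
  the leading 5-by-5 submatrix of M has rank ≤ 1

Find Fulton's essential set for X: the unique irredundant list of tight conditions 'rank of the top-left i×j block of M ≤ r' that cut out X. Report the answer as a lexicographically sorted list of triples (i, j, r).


The tightest implied rank at each (i,j), from the 15 conditions:

  i=1: 1 1 1 1 1 1 1 1 1 1 1 1
  i=2: 1 1 1 1 1 1 1 2 2 2 2 2
  i=3: 1 1 1 1 1 1 1 2 2 2 2 3
  i=4: 1 1 1 1 1 2 2 3 3 3 3 4
  i=5: 1 1 1 1 1 2 3 4 4 4 4 5
  i=6: 1 1 1 1 2 3 4 5 5 5 5 6
  i=7: 1 1 1 1 2 3 4 5 6 6 6 7
  i=8: 1 1 1 2 3 4 5 6 7 7 7 8
  i=9: 1 1 1 2 3 4 5 6 7 8 8 9
  i=10: 1 1 1 2 3 4 5 6 7 8 9 10
  i=11: 1 2 2 3 4 5 6 7 8 9 10 11
  i=12: 1 2 3 4 5 6 7 8 9 10 11 12

the unique w with this rank table is (1, 8, 12, 6, 7, 5, 9, 4, 10, 11, 2, 3).

|D(w)|=35, |Ess(w)|=5:

[(3, 7, 1), (3, 11, 2), (5, 5, 1), (7, 4, 1), (10, 3, 1)]


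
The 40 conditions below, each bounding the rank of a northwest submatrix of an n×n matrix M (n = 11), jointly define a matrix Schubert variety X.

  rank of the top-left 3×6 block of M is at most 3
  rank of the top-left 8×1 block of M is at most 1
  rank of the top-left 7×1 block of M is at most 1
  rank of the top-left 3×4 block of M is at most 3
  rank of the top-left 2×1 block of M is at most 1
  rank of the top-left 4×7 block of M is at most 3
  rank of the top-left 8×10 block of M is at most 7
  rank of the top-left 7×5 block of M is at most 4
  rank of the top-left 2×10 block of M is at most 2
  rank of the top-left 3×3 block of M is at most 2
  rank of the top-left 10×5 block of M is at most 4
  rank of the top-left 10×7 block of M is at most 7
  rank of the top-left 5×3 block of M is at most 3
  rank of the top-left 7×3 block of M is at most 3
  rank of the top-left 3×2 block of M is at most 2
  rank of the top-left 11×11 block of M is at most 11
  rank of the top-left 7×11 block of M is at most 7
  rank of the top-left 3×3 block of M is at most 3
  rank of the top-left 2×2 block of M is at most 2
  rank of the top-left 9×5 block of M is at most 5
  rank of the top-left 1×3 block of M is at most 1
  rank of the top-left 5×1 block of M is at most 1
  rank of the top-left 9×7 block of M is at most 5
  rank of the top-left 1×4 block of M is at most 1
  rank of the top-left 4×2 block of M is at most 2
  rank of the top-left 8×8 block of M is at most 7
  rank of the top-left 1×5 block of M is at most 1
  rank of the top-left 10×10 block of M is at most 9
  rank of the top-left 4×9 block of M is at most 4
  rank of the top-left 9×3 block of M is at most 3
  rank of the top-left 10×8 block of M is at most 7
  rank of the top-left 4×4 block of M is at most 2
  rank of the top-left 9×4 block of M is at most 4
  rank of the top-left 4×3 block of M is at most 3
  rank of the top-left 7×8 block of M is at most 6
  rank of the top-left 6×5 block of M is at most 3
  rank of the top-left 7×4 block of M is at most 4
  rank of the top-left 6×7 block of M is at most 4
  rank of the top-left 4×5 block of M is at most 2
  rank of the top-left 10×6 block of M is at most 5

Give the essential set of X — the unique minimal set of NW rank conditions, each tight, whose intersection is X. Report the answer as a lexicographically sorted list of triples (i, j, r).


Rank table r_w(11×11) implied by the 40 constraints:

  R[1]: 1 1 1 1 1 1 1 1 1 1 1
  R[2]: 1 2 2 2 2 2 2 2 2 2 2
  R[3]: 1 2 2 2 2 3 3 3 3 3 3
  R[4]: 1 2 2 2 2 3 3 4 4 4 4
  R[5]: 1 2 3 3 3 4 4 5 5 5 5
  R[6]: 1 2 3 3 3 4 4 5 6 6 6
  R[7]: 1 2 3 4 4 5 5 6 7 7 7
  R[8]: 1 2 3 4 4 5 5 6 7 7 8
  R[9]: 1 2 3 4 4 5 5 6 7 8 9
  R[10]: 1 2 3 4 4 5 6 7 8 9 10
  R[11]: 1 2 3 4 5 6 7 8 9 10 11

the unique w with this rank table is (1, 2, 6, 8, 3, 9, 4, 11, 10, 7, 5).

|D(w)|=16, |Ess(w)|=7:

[(4, 5, 2), (4, 7, 3), (6, 5, 3), (6, 7, 4), (8, 10, 7), (9, 7, 5), (10, 5, 4)]


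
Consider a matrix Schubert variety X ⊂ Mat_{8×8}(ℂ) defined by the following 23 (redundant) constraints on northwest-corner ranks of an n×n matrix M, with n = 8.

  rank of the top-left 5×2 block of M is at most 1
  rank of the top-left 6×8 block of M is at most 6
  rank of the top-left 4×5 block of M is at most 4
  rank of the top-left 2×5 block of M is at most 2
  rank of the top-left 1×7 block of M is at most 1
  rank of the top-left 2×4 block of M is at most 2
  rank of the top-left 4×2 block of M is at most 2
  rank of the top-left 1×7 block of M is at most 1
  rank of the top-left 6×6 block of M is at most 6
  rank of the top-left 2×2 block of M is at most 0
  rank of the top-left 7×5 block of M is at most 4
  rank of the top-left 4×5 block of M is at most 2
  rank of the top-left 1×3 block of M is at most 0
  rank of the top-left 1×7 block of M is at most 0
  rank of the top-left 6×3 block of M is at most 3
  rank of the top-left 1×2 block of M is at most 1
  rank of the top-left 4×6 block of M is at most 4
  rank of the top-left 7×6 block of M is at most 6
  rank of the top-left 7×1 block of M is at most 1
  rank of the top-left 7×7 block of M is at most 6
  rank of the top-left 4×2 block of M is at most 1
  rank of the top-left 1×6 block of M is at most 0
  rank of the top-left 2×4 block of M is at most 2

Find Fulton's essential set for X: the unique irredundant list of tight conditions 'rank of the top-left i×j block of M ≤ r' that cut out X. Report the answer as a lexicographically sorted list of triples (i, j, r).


Recovering R(i,j) via the rank-extension bound from the 23 conditions:

  0 0 0 0 0 0 0 1
  0 0 1 1 1 1 1 2
  1 1 2 2 2 2 2 3
  1 1 2 2 2 3 3 4
  1 1 2 3 3 4 4 5
  1 2 3 4 4 5 5 6
  1 2 3 4 4 5 6 7
  1 2 3 4 5 6 7 8

the unique w with this rank table is (8, 3, 1, 6, 4, 2, 7, 5).

Fulton essential set (5 of the 14 Rothe cells):

[(1, 7, 0), (2, 2, 0), (4, 5, 2), (5, 2, 1), (7, 5, 4)]


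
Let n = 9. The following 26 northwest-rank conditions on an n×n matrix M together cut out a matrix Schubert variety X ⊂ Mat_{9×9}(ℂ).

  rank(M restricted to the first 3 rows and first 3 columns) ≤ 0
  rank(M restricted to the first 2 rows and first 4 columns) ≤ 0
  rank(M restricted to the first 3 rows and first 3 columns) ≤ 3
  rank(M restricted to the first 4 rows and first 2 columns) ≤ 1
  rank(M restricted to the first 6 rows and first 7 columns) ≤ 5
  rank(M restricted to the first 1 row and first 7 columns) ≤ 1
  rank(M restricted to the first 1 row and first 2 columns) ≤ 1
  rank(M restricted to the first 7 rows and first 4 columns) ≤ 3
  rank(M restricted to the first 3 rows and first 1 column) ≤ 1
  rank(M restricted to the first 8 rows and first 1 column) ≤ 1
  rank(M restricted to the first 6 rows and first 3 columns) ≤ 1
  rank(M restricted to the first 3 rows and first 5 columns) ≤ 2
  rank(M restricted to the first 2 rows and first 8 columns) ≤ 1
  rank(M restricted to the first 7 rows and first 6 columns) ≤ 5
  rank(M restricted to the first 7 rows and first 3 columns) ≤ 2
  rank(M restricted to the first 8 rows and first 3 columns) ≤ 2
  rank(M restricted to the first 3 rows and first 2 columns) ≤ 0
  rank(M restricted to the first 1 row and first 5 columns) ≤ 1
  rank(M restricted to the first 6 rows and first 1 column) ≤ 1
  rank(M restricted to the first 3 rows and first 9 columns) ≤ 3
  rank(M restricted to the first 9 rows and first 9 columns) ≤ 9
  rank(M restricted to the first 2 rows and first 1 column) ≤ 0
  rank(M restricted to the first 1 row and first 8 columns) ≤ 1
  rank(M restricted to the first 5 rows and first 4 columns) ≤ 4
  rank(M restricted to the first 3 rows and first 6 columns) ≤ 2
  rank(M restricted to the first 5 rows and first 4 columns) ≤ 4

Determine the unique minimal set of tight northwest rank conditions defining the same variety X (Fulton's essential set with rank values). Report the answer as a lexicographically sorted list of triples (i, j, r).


Reconstructing r_w from the 26 given conditions:

  R[1]: 0, 0, 0, 0, 1, 1, 1, 1, 1
  R[2]: 0, 0, 0, 0, 1, 1, 1, 1, 2
  R[3]: 0, 0, 0, 1, 2, 2, 2, 2, 3
  R[4]: 1, 1, 1, 2, 3, 3, 3, 3, 4
  R[5]: 1, 1, 1, 2, 3, 4, 4, 4, 5
  R[6]: 1, 1, 1, 2, 3, 4, 5, 5, 6
  R[7]: 1, 2, 2, 3, 4, 5, 6, 6, 7
  R[8]: 1, 2, 2, 3, 4, 5, 6, 7, 8
  R[9]: 1, 2, 3, 4, 5, 6, 7, 8, 9

second differences of R give the permutation w = (5, 9, 4, 1, 6, 7, 2, 8, 3).

Rothe diagram D(w) (19 cells), 5 SE-corners (essential conditions):

[(2, 4, 0), (2, 8, 1), (3, 3, 0), (6, 3, 1), (8, 3, 2)]


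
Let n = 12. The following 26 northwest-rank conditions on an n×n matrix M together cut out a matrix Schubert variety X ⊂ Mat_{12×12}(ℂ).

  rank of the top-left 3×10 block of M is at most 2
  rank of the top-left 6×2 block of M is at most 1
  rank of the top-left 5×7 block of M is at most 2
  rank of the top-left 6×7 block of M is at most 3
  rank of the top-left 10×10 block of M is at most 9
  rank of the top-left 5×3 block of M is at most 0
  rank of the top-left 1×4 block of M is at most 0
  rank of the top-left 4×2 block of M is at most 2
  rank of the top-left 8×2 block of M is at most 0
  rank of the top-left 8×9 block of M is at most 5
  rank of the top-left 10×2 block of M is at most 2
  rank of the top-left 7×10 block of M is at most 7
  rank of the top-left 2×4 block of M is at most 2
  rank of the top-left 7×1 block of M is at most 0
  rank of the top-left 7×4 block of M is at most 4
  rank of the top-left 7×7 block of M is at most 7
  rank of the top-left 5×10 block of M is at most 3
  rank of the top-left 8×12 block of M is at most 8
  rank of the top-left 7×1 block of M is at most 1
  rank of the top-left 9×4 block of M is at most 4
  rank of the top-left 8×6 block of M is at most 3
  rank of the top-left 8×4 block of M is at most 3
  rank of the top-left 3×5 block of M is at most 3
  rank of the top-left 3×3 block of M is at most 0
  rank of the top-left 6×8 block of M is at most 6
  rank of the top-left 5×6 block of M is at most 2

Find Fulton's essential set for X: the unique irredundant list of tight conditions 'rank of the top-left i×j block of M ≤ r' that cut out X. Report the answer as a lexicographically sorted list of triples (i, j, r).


Rank table r_w(12×12) implied by the 26 constraints:

  0 | 0 | 0 | 0 | 1 | 1 | 1 | 1 | 1 | 1 | 1 | 1
  0 | 0 | 0 | 1 | 2 | 2 | 2 | 2 | 2 | 2 | 2 | 2
  0 | 0 | 0 | 1 | 2 | 2 | 2 | 2 | 2 | 2 | 3 | 3
  0 | 0 | 0 | 1 | 2 | 2 | 2 | 3 | 3 | 3 | 4 | 4
  0 | 0 | 0 | 1 | 2 | 2 | 2 | 3 | 3 | 3 | 4 | 5
  0 | 0 | 1 | 2 | 3 | 3 | 3 | 4 | 4 | 4 | 5 | 6
  0 | 0 | 1 | 2 | 3 | 3 | 4 | 5 | 5 | 5 | 6 | 7
  0 | 0 | 1 | 2 | 3 | 3 | 4 | 5 | 5 | 6 | 7 | 8
  1 | 1 | 2 | 3 | 4 | 4 | 5 | 6 | 6 | 7 | 8 | 9
  1 | 2 | 3 | 4 | 5 | 5 | 6 | 7 | 7 | 8 | 9 | 10
  1 | 2 | 3 | 4 | 5 | 6 | 7 | 8 | 8 | 9 | 10 | 11
  1 | 2 | 3 | 4 | 5 | 6 | 7 | 8 | 9 | 10 | 11 | 12

hence w(1..12) = (5, 4, 11, 8, 12, 3, 7, 10, 1, 2, 6, 9).

D(w) has 36 cells with 8 SE-corners; essential set:

[(1, 4, 0), (3, 10, 2), (5, 3, 0), (5, 7, 2), (5, 10, 3), (8, 2, 0), (8, 6, 3), (8, 9, 5)]


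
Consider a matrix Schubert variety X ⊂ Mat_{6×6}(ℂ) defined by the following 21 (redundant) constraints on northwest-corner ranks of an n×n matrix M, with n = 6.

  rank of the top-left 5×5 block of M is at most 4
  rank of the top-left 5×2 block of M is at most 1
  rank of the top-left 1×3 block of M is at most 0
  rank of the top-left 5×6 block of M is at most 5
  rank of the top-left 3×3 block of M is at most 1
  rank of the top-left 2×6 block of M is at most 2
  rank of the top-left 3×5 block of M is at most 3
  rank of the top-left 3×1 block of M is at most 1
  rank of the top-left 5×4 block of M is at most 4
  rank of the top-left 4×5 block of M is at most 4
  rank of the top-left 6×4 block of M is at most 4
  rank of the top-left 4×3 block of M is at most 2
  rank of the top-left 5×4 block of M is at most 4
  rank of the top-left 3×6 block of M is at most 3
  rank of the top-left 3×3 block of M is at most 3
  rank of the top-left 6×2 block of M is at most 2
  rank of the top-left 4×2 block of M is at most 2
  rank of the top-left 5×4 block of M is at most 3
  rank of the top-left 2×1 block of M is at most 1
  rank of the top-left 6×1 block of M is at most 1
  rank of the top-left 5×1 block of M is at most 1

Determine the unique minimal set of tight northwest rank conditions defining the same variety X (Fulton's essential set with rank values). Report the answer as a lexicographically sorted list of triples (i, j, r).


Propagating the 21 rank bounds to every northwest block:

  row 1: 0 0 0 1 1 1
  row 2: 1 1 1 2 2 2
  row 3: 1 1 1 2 3 3
  row 4: 1 1 2 3 4 4
  row 5: 1 1 2 3 4 5
  row 6: 1 2 3 4 5 6

giving w = (4, 1, 5, 3, 6, 2) via Δ²R.

Fulton essential set (3 of the 7 Rothe cells):

[(1, 3, 0), (3, 3, 1), (5, 2, 1)]


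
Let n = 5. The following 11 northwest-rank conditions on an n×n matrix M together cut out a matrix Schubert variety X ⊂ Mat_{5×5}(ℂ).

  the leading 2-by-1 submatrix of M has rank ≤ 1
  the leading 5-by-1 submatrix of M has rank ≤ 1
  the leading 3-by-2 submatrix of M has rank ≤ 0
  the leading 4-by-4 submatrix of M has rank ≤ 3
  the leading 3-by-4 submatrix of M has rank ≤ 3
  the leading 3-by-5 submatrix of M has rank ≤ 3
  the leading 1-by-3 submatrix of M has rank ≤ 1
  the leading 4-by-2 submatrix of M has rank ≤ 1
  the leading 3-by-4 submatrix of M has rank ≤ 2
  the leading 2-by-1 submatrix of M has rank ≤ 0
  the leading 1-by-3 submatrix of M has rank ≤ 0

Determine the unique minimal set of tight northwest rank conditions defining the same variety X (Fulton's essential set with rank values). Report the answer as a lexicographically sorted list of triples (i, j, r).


Recovering R(i,j) via the rank-extension bound from the 11 conditions:

  0 | 0 | 0 | 1 | 1
  0 | 0 | 1 | 2 | 2
  0 | 0 | 1 | 2 | 3
  1 | 1 | 2 | 3 | 4
  1 | 2 | 3 | 4 | 5

hence w(1..5) = (4, 3, 5, 1, 2).

Rothe diagram D(w) (7 cells), 2 SE-corners (essential conditions):

[(1, 3, 0), (3, 2, 0)]


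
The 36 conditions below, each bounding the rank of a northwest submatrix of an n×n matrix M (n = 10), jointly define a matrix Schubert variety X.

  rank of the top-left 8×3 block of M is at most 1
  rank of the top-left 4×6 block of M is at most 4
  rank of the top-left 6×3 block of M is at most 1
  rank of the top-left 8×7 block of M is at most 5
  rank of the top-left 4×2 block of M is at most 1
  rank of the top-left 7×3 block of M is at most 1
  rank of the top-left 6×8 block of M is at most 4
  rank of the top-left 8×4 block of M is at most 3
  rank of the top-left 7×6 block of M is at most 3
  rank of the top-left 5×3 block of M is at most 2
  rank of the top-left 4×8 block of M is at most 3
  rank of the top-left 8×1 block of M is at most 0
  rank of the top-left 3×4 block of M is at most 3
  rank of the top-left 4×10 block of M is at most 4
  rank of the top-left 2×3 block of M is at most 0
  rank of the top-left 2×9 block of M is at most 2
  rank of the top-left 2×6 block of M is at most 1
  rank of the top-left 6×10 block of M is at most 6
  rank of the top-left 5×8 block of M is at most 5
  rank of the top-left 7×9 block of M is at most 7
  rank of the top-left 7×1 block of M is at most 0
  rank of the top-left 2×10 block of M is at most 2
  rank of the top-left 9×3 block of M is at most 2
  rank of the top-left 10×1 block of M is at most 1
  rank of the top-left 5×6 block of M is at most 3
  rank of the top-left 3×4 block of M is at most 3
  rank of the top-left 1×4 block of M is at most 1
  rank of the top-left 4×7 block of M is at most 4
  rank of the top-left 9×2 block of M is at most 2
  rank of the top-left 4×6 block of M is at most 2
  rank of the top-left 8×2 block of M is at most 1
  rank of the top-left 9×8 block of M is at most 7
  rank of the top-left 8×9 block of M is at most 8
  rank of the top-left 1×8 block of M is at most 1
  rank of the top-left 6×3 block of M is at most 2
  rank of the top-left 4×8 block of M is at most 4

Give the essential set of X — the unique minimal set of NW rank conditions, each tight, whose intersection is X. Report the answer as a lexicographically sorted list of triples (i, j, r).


Propagating the 36 rank bounds to every northwest block:

  row 1: 0 0 0 1 1 1 1 1 1 1
  row 2: 0 0 0 1 1 1 2 2 2 2
  row 3: 0 1 1 2 2 2 3 3 3 3
  row 4: 0 1 1 2 2 2 3 3 4 4
  row 5: 0 1 1 2 3 3 4 4 5 5
  row 6: 0 1 1 2 3 3 4 4 5 6
  row 7: 0 1 1 2 3 3 4 5 6 7
  row 8: 0 1 1 2 3 4 5 6 7 8
  row 9: 1 2 2 3 4 5 6 7 8 9
  row 10: 1 2 3 4 5 6 7 8 9 10

the unique w with this rank table is (4, 7, 2, 9, 5, 10, 8, 6, 1, 3).

|D(w)|=25, |Ess(w)|=8:

[(2, 3, 0), (2, 6, 1), (4, 6, 2), (4, 8, 3), (6, 8, 4), (7, 6, 3), (8, 1, 0), (8, 3, 1)]


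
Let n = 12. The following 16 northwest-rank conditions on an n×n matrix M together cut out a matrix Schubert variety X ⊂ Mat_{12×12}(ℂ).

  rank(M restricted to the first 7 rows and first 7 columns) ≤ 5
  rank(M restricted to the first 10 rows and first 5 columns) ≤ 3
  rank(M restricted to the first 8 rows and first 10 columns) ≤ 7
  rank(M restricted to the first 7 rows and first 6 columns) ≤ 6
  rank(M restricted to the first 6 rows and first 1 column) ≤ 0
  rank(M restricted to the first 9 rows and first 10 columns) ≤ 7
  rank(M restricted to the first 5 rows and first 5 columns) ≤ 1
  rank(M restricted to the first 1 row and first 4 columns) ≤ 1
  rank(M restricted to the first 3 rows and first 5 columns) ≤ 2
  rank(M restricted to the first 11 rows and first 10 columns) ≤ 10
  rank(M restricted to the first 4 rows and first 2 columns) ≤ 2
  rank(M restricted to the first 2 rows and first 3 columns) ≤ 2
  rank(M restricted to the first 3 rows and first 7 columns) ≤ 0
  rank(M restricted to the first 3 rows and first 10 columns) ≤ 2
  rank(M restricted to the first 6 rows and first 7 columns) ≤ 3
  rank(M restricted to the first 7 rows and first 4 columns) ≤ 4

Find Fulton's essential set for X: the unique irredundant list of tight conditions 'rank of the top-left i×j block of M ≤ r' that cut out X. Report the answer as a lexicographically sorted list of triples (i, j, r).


Rank table r_w(12×12) implied by the 16 constraints:

  i=1: 0 | 0 | 0 | 0 | 0 | 0 | 0 | 1 | 1 | 1 | 1 | 1
  i=2: 0 | 0 | 0 | 0 | 0 | 0 | 0 | 1 | 2 | 2 | 2 | 2
  i=3: 0 | 0 | 0 | 0 | 0 | 0 | 0 | 1 | 2 | 2 | 3 | 3
  i=4: 0 | 1 | 1 | 1 | 1 | 1 | 1 | 2 | 3 | 3 | 4 | 4
  i=5: 0 | 1 | 1 | 1 | 1 | 2 | 2 | 3 | 4 | 4 | 5 | 5
  i=6: 0 | 1 | 2 | 2 | 2 | 3 | 3 | 4 | 5 | 5 | 6 | 6
  i=7: 1 | 2 | 3 | 3 | 3 | 4 | 4 | 5 | 6 | 6 | 7 | 7
  i=8: 1 | 2 | 3 | 3 | 3 | 4 | 5 | 6 | 7 | 7 | 8 | 8
  i=9: 1 | 2 | 3 | 3 | 3 | 4 | 5 | 6 | 7 | 7 | 8 | 9
  i=10: 1 | 2 | 3 | 3 | 3 | 4 | 5 | 6 | 7 | 8 | 9 | 10
  i=11: 1 | 2 | 3 | 4 | 4 | 5 | 6 | 7 | 8 | 9 | 10 | 11
  i=12: 1 | 2 | 3 | 4 | 5 | 6 | 7 | 8 | 9 | 10 | 11 | 12

so w = (8, 9, 11, 2, 6, 3, 1, 7, 12, 10, 4, 5).

Rothe diagram D(w) (35 cells), 6 SE-corners (essential conditions):

[(3, 7, 0), (3, 10, 2), (5, 5, 1), (6, 1, 0), (9, 10, 7), (10, 5, 3)]


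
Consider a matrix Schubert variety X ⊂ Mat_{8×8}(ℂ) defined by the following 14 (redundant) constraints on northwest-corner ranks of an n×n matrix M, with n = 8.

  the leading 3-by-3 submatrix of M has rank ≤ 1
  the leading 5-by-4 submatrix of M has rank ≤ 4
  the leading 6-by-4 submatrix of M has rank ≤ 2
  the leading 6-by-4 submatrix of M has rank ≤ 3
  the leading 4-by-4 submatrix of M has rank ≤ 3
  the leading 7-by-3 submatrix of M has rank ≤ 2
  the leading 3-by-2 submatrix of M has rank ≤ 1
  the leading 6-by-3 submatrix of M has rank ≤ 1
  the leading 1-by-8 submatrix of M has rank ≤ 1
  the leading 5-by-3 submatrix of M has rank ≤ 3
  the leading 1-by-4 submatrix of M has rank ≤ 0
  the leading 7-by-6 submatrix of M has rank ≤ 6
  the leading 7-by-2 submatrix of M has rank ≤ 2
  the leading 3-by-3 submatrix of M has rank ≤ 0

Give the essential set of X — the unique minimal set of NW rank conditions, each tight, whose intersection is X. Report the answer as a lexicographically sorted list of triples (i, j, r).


Propagating the 14 rank bounds to every northwest block:

  R[1]: 0 0 0 0 1 1 1 1
  R[2]: 0 0 0 1 2 2 2 2
  R[3]: 0 0 0 1 2 3 3 3
  R[4]: 1 1 1 2 3 4 4 4
  R[5]: 1 1 1 2 3 4 5 5
  R[6]: 1 1 1 2 3 4 5 6
  R[7]: 1 2 2 3 4 5 6 7
  R[8]: 1 2 3 4 5 6 7 8

second differences of R give the permutation w = (5, 4, 6, 1, 7, 8, 2, 3).

Fulton essential set (3 of the 14 Rothe cells):

[(1, 4, 0), (3, 3, 0), (6, 3, 1)]


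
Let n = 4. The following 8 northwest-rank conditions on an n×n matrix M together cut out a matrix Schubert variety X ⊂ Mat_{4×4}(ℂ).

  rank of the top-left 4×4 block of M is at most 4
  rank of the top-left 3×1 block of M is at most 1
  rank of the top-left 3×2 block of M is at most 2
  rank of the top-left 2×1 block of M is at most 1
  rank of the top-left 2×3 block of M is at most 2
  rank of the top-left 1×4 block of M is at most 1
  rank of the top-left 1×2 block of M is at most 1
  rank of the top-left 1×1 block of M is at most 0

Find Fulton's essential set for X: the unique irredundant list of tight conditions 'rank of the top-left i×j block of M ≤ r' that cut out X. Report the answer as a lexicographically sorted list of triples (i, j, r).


Propagating the 8 rank bounds to every northwest block:

  i=1: 0 | 1 | 1 | 1
  i=2: 1 | 2 | 2 | 2
  i=3: 1 | 2 | 3 | 3
  i=4: 1 | 2 | 3 | 4

hence w(1..4) = (2, 1, 3, 4).

Fulton essential set (the sole Rothe cell):

[(1, 1, 0)]


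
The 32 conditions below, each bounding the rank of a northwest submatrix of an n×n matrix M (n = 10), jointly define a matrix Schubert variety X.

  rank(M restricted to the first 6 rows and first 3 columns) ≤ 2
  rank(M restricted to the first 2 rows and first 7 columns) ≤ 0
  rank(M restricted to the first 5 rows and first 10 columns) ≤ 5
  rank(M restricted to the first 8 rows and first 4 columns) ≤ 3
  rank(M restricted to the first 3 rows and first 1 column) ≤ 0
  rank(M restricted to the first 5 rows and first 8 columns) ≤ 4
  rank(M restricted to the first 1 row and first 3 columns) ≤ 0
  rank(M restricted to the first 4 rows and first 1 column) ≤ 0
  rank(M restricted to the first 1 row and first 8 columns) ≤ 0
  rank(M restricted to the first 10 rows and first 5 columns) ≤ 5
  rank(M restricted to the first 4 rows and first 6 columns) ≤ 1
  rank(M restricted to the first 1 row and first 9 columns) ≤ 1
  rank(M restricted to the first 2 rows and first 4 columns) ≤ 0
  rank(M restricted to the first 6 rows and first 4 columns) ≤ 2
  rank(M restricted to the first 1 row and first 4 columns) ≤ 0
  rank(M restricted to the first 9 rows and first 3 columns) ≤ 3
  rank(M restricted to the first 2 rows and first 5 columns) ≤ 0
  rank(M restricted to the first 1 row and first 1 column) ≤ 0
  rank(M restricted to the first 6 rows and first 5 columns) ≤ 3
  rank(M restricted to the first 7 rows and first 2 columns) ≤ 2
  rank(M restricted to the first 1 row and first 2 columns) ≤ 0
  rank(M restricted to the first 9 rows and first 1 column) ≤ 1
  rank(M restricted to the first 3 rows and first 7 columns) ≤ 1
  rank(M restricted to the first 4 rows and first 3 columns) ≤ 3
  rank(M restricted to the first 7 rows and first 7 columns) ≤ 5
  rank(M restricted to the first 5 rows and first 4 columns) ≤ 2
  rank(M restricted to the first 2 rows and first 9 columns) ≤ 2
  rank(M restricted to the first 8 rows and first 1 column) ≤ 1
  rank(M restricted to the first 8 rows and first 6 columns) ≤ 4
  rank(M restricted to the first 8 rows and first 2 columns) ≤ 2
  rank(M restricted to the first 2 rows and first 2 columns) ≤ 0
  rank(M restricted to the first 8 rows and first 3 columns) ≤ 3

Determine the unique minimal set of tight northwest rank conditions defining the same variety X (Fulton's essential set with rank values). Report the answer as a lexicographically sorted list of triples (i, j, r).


The tightest implied rank at each (i,j), from the 32 conditions:

  R[1]: 0 0 0 0 0 0 0 0 1 1
  R[2]: 0 0 0 0 0 0 0 1 2 2
  R[3]: 0 1 1 1 1 1 1 2 3 3
  R[4]: 0 1 1 1 1 1 2 3 4 4
  R[5]: 1 2 2 2 2 2 3 4 5 5
  R[6]: 1 2 2 2 3 3 4 5 6 6
  R[7]: 1 2 3 3 4 4 5 6 7 7
  R[8]: 1 2 3 3 4 4 5 6 7 8
  R[9]: 1 2 3 4 5 5 6 7 8 9
  R[10]: 1 2 3 4 5 6 7 8 9 10

reading off 1-entries of Δ²R: w = (9, 8, 2, 7, 1, 5, 3, 10, 4, 6).

7 SE-corners of the 25-cell Rothe diagram give Ess(w):

[(1, 8, 0), (2, 7, 0), (4, 1, 0), (4, 6, 1), (6, 4, 2), (8, 4, 3), (8, 6, 4)]


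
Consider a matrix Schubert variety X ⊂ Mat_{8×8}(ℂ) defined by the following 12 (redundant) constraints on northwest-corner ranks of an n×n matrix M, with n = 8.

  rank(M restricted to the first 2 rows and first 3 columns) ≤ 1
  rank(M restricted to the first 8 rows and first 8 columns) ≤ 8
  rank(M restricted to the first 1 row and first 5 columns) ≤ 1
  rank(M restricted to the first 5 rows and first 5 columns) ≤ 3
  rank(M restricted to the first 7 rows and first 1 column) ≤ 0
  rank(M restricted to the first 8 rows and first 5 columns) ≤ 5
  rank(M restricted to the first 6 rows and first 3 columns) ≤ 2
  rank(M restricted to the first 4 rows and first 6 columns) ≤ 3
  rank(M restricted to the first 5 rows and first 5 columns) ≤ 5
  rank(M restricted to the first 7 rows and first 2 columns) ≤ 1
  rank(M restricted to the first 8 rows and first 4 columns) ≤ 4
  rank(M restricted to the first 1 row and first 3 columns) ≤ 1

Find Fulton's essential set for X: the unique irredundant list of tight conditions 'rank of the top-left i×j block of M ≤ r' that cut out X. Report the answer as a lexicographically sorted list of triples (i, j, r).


Propagating the 12 rank bounds to every northwest block:

  0, 1, 1, 1, 1, 1, 1, 1
  0, 1, 1, 2, 2, 2, 2, 2
  0, 1, 2, 3, 3, 3, 3, 3
  0, 1, 2, 3, 3, 3, 4, 4
  0, 1, 2, 3, 3, 4, 5, 5
  0, 1, 2, 3, 4, 5, 6, 6
  0, 1, 2, 3, 4, 5, 6, 7
  1, 2, 3, 4, 5, 6, 7, 8

second differences of R give the permutation w = (2, 4, 3, 7, 6, 5, 8, 1).

D(w) has 11 cells with 4 SE-corners; essential set:

[(2, 3, 1), (4, 6, 3), (5, 5, 3), (7, 1, 0)]


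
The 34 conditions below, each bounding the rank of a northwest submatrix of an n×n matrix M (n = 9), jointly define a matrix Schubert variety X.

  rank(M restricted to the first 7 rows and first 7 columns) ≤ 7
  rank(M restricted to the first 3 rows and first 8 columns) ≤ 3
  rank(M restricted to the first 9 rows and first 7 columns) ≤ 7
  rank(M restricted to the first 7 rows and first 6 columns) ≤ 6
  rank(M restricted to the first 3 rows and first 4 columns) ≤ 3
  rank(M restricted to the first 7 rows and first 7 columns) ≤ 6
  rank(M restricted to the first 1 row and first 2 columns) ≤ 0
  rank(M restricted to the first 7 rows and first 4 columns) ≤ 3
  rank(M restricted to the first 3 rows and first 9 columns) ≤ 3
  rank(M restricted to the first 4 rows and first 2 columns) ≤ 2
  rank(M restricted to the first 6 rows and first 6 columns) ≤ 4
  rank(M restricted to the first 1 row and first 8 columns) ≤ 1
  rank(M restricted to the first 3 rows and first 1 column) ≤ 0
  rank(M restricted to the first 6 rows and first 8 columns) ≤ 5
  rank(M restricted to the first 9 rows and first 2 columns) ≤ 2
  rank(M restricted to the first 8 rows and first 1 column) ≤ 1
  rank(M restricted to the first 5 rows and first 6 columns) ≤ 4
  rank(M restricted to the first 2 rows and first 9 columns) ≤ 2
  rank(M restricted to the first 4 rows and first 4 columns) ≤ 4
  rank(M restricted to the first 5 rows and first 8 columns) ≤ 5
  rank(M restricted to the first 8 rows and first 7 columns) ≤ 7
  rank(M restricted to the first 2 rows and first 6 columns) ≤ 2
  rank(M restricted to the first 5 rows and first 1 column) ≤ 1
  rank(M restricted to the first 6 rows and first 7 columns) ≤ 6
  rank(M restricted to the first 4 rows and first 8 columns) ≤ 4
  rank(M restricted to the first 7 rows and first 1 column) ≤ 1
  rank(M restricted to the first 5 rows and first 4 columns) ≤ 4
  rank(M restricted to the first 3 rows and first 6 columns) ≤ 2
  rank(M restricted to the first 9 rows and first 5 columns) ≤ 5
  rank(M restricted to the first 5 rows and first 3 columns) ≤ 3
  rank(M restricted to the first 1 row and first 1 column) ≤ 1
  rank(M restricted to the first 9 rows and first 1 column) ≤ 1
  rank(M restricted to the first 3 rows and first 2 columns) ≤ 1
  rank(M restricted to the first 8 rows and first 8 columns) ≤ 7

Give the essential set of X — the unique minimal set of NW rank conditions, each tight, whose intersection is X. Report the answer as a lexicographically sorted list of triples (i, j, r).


The tightest implied rank at each (i,j), from the 34 conditions:

  0, 0, 1, 1, 1, 1, 1, 1, 1
  0, 1, 2, 2, 2, 2, 2, 2, 2
  0, 1, 2, 2, 2, 2, 3, 3, 3
  1, 2, 3, 3, 3, 3, 4, 4, 4
  1, 2, 3, 3, 4, 4, 5, 5, 5
  1, 2, 3, 3, 4, 4, 5, 5, 6
  1, 2, 3, 3, 4, 5, 6, 6, 7
  1, 2, 3, 4, 5, 6, 7, 7, 8
  1, 2, 3, 4, 5, 6, 7, 8, 9

second differences of R give the permutation w = (3, 2, 7, 1, 5, 9, 6, 4, 8).

Fulton essential set (6 of the 12 Rothe cells):

[(1, 2, 0), (3, 1, 0), (3, 6, 2), (6, 6, 4), (6, 8, 5), (7, 4, 3)]


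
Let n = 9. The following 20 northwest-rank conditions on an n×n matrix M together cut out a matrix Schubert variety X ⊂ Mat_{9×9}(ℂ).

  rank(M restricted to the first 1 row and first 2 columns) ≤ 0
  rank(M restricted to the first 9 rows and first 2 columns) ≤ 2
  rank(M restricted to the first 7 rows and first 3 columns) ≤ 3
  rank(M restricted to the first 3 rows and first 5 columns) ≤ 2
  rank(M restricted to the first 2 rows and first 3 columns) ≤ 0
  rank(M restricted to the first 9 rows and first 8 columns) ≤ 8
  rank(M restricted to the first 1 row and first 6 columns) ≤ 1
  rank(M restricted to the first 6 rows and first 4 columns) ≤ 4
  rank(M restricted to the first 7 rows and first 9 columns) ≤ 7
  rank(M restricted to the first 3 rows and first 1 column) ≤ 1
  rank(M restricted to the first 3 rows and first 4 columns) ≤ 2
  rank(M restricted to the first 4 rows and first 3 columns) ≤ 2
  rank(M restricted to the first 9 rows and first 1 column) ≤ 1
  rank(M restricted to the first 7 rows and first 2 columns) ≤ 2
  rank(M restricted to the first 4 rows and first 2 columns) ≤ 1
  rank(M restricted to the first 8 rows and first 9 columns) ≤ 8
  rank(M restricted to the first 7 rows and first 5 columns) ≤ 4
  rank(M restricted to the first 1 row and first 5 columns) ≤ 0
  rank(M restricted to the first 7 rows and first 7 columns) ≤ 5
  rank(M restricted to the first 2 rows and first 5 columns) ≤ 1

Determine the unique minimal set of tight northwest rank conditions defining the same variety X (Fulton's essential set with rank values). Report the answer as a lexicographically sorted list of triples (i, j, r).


Rank table r_w(9×9) implied by the 20 constraints:

  i=1: 0 | 0 | 0 | 0 | 0 | 1 | 1 | 1 | 1
  i=2: 0 | 0 | 0 | 1 | 1 | 2 | 2 | 2 | 2
  i=3: 1 | 1 | 1 | 2 | 2 | 3 | 3 | 3 | 3
  i=4: 1 | 1 | 2 | 3 | 3 | 4 | 4 | 4 | 4
  i=5: 1 | 2 | 3 | 4 | 4 | 5 | 5 | 5 | 5
  i=6: 1 | 2 | 3 | 4 | 4 | 5 | 5 | 6 | 6
  i=7: 1 | 2 | 3 | 4 | 4 | 5 | 5 | 6 | 7
  i=8: 1 | 2 | 3 | 4 | 5 | 6 | 6 | 7 | 8
  i=9: 1 | 2 | 3 | 4 | 5 | 6 | 7 | 8 | 9

so w = (6, 4, 1, 3, 2, 8, 9, 5, 7).

|D(w)|=13, |Ess(w)|=5:

[(1, 5, 0), (2, 3, 0), (4, 2, 1), (7, 5, 4), (7, 7, 5)]


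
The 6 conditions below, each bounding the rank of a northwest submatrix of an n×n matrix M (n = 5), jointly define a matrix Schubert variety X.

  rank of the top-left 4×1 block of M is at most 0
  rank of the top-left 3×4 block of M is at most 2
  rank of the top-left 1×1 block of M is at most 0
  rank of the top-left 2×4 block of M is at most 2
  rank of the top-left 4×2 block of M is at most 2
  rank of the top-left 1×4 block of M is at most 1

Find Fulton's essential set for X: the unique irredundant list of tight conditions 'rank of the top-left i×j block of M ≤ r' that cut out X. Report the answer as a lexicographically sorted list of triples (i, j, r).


Computing R[i][j] = min implied NW-rank bound (n=5, 6 conditions):

  R[1]: 0  1  1  1  1
  R[2]: 0  1  2  2  2
  R[3]: 0  1  2  2  3
  R[4]: 0  1  2  3  4
  R[5]: 1  2  3  4  5

reading off 1-entries of Δ²R: w = (2, 3, 5, 4, 1).

Fulton essential set (2 of the 5 Rothe cells):

[(3, 4, 2), (4, 1, 0)]


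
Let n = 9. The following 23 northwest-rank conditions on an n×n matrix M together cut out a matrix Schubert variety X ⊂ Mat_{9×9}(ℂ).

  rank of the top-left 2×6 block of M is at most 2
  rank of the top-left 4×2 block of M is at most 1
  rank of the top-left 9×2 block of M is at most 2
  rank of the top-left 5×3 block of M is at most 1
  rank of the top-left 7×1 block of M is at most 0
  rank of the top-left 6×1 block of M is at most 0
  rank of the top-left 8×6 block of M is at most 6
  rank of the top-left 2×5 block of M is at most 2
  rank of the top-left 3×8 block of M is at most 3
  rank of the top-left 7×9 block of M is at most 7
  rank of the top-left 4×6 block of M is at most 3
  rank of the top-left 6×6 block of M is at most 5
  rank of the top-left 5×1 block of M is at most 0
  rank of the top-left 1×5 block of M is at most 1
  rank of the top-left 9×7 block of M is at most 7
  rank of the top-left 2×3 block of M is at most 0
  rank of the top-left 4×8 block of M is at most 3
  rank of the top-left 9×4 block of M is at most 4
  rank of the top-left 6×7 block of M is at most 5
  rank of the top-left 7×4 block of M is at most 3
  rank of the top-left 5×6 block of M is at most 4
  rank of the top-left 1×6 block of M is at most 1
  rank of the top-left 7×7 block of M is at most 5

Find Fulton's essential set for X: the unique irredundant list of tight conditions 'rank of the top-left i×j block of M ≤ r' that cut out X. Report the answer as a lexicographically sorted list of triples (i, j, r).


Recovering R(i,j) via the rank-extension bound from the 23 conditions:

  0 | 0 | 0 | 1 | 1 | 1 | 1 | 1 | 1
  0 | 0 | 0 | 1 | 2 | 2 | 2 | 2 | 2
  0 | 1 | 1 | 2 | 3 | 3 | 3 | 3 | 3
  0 | 1 | 1 | 2 | 3 | 3 | 3 | 3 | 4
  0 | 1 | 1 | 2 | 3 | 4 | 4 | 4 | 5
  0 | 1 | 2 | 3 | 4 | 5 | 5 | 5 | 6
  0 | 1 | 2 | 3 | 4 | 5 | 5 | 6 | 7
  1 | 2 | 3 | 4 | 5 | 6 | 6 | 7 | 8
  1 | 2 | 3 | 4 | 5 | 6 | 7 | 8 | 9

reading off 1-entries of Δ²R: w = (4, 5, 2, 9, 6, 3, 8, 1, 7).

5 SE-corners of the 17-cell Rothe diagram give Ess(w):

[(2, 3, 0), (4, 8, 3), (5, 3, 1), (7, 1, 0), (7, 7, 5)]


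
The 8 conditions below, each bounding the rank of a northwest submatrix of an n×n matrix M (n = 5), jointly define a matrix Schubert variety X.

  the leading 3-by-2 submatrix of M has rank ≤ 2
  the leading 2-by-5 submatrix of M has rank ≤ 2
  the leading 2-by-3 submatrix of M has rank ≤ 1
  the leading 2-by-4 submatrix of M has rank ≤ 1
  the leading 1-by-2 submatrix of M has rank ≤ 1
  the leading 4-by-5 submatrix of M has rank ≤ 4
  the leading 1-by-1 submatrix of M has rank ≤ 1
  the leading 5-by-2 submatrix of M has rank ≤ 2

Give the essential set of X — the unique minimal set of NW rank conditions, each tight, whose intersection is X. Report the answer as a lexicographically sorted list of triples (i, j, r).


Rank table r_w(5×5) implied by the 8 constraints:

  R[1]: 1 1 1 1 1
  R[2]: 1 1 1 1 2
  R[3]: 1 2 2 2 3
  R[4]: 1 2 3 3 4
  R[5]: 1 2 3 4 5

hence w(1..5) = (1, 5, 2, 3, 4).

D(w) has 3 cells with 1 SE-corner; essential set:

[(2, 4, 1)]


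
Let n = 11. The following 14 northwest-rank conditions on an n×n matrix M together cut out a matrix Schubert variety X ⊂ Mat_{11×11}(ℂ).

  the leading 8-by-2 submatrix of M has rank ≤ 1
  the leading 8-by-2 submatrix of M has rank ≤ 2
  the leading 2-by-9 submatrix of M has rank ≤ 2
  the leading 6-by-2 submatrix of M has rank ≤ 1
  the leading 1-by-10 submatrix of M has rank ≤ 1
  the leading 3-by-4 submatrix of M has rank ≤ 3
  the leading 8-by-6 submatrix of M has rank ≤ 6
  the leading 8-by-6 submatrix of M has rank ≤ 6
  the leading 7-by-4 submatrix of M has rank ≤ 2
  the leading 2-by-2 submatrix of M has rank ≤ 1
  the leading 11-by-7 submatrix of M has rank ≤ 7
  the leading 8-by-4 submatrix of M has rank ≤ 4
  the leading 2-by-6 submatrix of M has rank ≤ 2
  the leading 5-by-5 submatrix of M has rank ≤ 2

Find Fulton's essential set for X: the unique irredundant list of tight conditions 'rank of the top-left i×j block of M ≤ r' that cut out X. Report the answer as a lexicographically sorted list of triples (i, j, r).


Rank table r_w(11×11) implied by the 14 constraints:

  R[1]: 1, 1, 1, 1, 1, 1, 1, 1, 1, 1, 1
  R[2]: 1, 1, 2, 2, 2, 2, 2, 2, 2, 2, 2
  R[3]: 1, 1, 2, 2, 2, 3, 3, 3, 3, 3, 3
  R[4]: 1, 1, 2, 2, 2, 3, 4, 4, 4, 4, 4
  R[5]: 1, 1, 2, 2, 2, 3, 4, 5, 5, 5, 5
  R[6]: 1, 1, 2, 2, 3, 4, 5, 6, 6, 6, 6
  R[7]: 1, 1, 2, 2, 3, 4, 5, 6, 7, 7, 7
  R[8]: 1, 1, 2, 3, 4, 5, 6, 7, 8, 8, 8
  R[9]: 1, 2, 3, 4, 5, 6, 7, 8, 9, 9, 9
  R[10]: 1, 2, 3, 4, 5, 6, 7, 8, 9, 10, 10
  R[11]: 1, 2, 3, 4, 5, 6, 7, 8, 9, 10, 11

so w = (1, 3, 6, 7, 8, 5, 9, 4, 2, 10, 11).

D(w) has 15 cells with 3 SE-corners; essential set:

[(5, 5, 2), (7, 4, 2), (8, 2, 1)]


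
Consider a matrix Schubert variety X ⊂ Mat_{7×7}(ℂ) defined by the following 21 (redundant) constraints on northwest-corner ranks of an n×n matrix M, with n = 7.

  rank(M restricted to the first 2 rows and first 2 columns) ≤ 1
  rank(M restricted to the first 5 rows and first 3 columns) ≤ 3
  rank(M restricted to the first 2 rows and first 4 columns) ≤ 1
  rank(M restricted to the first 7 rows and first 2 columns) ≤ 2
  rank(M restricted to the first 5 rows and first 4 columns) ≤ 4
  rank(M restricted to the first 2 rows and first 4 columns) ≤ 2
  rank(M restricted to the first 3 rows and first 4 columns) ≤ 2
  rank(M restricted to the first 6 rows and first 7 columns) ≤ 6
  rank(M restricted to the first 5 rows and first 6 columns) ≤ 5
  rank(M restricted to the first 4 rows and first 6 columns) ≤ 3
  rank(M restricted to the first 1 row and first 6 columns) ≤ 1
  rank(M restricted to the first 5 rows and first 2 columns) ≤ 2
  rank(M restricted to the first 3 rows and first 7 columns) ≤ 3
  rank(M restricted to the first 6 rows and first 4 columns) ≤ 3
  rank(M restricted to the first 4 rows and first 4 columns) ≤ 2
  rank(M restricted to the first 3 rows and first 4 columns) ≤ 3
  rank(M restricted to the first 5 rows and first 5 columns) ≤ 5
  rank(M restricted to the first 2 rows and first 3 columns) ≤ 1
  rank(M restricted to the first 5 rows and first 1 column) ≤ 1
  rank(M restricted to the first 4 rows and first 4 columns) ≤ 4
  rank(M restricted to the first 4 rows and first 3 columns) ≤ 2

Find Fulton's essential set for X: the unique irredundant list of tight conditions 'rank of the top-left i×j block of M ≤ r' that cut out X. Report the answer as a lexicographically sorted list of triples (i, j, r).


Recovering R(i,j) via the rank-extension bound from the 21 conditions:

  row 1: 1  1  1  1  1  1  1
  row 2: 1  1  1  1  2  2  2
  row 3: 1  2  2  2  3  3  3
  row 4: 1  2  2  2  3  3  4
  row 5: 1  2  3  3  4  4  5
  row 6: 1  2  3  3  4  5  6
  row 7: 1  2  3  4  5  6  7

so w = (1, 5, 2, 7, 3, 6, 4).

|D(w)|=7, |Ess(w)|=4:

[(2, 4, 1), (4, 4, 2), (4, 6, 3), (6, 4, 3)]


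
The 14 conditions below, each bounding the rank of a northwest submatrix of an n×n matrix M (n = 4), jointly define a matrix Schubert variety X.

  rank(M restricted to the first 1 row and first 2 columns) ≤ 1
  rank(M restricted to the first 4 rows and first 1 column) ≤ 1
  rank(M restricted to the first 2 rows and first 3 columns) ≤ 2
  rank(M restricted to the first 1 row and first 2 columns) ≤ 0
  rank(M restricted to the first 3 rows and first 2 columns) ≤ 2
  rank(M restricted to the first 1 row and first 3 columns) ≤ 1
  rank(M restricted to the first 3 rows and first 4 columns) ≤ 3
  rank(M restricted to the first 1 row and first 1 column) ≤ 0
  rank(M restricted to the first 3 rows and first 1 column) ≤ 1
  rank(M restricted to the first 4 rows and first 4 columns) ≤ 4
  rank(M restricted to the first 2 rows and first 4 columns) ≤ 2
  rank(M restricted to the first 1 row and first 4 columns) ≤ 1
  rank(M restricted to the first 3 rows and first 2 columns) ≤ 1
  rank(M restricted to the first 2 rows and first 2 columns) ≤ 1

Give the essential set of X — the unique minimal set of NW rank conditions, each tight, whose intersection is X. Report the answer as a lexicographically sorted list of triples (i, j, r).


Propagating the 14 rank bounds to every northwest block:

  row 1: 0 0 1 1
  row 2: 1 1 2 2
  row 3: 1 1 2 3
  row 4: 1 2 3 4

so w = (3, 1, 4, 2).

Fulton essential set (2 of the 3 Rothe cells):

[(1, 2, 0), (3, 2, 1)]
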